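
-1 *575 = -575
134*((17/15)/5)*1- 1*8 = 1678/75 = 22.37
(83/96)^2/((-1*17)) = -6889/156672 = -0.04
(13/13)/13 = 1/13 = 0.08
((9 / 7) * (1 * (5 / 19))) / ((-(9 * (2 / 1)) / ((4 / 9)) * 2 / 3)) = -5 / 399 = -0.01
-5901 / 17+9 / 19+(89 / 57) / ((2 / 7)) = -661205 / 1938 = -341.18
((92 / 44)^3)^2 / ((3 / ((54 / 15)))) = 888215334 / 8857805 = 100.27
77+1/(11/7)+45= 1349/11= 122.64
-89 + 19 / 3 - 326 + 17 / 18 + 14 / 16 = -29293 / 72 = -406.85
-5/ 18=-0.28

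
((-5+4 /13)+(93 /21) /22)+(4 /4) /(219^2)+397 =37687899685 /96017922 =392.51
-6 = -6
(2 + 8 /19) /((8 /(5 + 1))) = 1.82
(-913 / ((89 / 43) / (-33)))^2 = 1678442029209 / 7921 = 211897743.87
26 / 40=13 / 20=0.65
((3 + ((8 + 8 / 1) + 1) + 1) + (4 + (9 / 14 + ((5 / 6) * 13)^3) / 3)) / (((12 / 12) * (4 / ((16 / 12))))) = 2036747 / 13608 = 149.67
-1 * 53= -53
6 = 6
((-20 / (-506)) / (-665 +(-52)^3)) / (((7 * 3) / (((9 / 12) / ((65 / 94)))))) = -47 / 3252528279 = -0.00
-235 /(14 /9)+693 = 541.93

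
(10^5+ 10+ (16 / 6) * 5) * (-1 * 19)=-5701330 / 3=-1900443.33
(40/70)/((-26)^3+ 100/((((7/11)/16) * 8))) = -1/30208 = -0.00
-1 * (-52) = 52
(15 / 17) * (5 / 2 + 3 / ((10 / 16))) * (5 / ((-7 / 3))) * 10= -16425 / 119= -138.03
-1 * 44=-44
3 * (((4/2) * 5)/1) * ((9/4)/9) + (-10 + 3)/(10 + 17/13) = 289/42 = 6.88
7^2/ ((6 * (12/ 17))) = 833/ 72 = 11.57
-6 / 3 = -2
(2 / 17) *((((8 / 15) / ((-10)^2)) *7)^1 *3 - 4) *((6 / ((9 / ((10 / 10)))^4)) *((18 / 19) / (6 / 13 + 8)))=-104 / 2220625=-0.00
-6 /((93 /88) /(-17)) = 2992 /31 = 96.52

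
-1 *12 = -12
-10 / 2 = -5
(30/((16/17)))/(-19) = -255/152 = -1.68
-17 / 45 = -0.38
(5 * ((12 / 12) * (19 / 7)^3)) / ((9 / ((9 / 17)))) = 34295 / 5831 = 5.88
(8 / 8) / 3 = 1 / 3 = 0.33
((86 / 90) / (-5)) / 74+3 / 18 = 1366 / 8325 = 0.16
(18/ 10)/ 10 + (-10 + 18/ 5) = -311/ 50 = -6.22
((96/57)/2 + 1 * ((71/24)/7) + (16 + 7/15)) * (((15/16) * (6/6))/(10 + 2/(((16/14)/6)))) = 282993/348992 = 0.81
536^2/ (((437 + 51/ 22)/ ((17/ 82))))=53724352/ 396265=135.58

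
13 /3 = 4.33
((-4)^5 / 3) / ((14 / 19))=-9728 / 21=-463.24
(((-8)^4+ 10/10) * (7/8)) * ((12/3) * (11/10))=315469/20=15773.45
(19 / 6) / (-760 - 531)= -0.00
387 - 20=367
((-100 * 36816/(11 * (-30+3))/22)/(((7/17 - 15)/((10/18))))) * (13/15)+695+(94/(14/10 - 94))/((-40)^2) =45673013304629/67523401440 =676.40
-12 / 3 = -4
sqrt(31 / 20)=sqrt(155) / 10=1.24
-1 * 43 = -43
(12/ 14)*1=6/ 7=0.86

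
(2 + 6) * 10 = 80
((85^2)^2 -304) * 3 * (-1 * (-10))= 1566009630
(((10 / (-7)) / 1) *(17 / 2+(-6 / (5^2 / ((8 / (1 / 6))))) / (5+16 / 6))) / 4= -2.50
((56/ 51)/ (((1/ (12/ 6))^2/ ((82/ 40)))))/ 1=2296/ 255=9.00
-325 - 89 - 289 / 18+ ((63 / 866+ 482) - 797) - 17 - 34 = -3101945 / 3897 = -795.98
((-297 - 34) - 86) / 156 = -139 / 52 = -2.67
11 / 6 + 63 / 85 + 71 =37523 / 510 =73.57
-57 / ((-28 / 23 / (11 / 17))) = 14421 / 476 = 30.30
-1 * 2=-2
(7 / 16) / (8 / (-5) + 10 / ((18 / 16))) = 315 / 5248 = 0.06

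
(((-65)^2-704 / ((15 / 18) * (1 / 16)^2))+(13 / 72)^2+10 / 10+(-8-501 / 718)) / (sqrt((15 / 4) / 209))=-1973198257829 * sqrt(3135) / 69789600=-1583065.14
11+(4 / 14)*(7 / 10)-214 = -202.80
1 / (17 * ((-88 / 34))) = -1 / 44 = -0.02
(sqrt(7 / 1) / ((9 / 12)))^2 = 112 / 9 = 12.44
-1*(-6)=6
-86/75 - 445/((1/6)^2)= -16021.15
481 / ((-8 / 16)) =-962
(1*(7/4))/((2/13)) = 91/8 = 11.38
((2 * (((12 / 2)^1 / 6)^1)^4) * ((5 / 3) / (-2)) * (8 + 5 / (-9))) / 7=-335 / 189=-1.77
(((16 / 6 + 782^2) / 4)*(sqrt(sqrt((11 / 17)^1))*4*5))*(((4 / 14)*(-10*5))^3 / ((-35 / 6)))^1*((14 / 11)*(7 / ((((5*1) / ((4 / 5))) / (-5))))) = -9768633335.95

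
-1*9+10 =1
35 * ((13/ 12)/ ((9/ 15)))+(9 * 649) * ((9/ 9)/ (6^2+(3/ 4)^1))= 391843/ 1764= 222.13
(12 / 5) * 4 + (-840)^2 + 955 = 3532823 / 5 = 706564.60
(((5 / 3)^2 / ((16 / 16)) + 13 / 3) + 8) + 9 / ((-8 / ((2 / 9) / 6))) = 1085 / 72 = 15.07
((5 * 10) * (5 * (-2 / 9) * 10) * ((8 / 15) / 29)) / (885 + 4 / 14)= -56000 / 4852251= -0.01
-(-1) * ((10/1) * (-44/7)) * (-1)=440/7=62.86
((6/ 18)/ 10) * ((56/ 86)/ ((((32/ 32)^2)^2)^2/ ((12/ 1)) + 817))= 56/ 2108075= 0.00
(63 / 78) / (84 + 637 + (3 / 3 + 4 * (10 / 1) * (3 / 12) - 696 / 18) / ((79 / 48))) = 1659 / 1446406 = 0.00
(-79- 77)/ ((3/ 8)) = -416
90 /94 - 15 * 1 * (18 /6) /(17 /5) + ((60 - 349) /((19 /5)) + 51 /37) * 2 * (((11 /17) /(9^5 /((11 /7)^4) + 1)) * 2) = -489721579177174 /39821871109565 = -12.30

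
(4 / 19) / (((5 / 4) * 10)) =8 / 475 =0.02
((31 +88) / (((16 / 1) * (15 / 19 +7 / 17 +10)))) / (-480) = -38437 / 27786240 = -0.00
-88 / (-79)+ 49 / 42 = 1081 / 474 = 2.28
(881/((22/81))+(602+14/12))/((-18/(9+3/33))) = -1942.85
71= 71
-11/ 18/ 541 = -11/ 9738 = -0.00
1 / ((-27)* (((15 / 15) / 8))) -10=-278 / 27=-10.30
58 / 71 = 0.82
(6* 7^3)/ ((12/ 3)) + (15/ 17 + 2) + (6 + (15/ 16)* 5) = 143635/ 272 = 528.07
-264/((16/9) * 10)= -297/20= -14.85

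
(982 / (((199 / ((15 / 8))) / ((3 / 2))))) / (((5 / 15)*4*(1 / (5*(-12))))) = -994275 / 1592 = -624.54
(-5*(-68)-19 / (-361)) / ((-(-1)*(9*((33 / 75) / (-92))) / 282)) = -1396868200 / 627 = -2227859.97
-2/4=-1/2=-0.50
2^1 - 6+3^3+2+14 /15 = 389 /15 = 25.93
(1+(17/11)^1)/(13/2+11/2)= 7/33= 0.21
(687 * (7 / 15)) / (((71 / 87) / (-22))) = -3068142 / 355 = -8642.65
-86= -86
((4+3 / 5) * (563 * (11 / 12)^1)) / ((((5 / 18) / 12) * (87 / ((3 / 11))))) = 233082 / 725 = 321.49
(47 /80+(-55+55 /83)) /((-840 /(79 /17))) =28195021 /94819200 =0.30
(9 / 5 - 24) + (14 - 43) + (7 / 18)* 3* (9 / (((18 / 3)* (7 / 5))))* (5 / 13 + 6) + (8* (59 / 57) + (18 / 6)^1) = -473329 / 14820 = -31.94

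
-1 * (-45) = 45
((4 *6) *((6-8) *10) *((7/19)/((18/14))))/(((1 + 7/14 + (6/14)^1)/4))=-285.28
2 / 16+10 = 81 / 8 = 10.12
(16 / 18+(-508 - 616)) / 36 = -2527 / 81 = -31.20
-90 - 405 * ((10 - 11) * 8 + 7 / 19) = 57015 / 19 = 3000.79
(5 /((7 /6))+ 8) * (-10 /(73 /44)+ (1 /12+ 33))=1019143 /3066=332.40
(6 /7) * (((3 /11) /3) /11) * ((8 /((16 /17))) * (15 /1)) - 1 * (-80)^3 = 433664765 /847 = 512000.90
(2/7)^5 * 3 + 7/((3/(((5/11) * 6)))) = 1177546/184877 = 6.37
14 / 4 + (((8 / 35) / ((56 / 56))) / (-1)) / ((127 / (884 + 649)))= 941 / 1270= 0.74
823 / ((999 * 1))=823 / 999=0.82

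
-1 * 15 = -15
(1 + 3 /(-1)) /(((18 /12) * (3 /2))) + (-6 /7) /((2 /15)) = -461 /63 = -7.32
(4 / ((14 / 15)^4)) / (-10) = -10125 / 19208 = -0.53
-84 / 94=-42 / 47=-0.89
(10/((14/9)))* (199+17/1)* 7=9720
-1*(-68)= 68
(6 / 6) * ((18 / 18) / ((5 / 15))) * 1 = 3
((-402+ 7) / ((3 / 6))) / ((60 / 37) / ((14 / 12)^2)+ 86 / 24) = -17187240 / 103879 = -165.45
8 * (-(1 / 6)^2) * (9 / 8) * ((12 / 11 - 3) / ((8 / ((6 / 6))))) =21 / 352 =0.06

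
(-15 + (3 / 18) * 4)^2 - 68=1237 / 9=137.44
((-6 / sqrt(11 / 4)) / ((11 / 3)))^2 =1296 / 1331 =0.97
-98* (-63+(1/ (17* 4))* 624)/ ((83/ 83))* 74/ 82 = 3317790/ 697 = 4760.10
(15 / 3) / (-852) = -5 / 852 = -0.01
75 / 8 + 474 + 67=4403 / 8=550.38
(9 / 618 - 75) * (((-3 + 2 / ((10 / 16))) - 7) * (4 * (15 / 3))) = 1050396 / 103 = 10198.02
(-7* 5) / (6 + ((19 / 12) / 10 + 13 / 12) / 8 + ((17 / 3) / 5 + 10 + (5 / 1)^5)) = -33600 / 3016597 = -0.01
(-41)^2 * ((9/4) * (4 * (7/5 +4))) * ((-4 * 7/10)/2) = -114375.24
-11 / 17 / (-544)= 11 / 9248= 0.00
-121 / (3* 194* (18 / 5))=-605 / 10476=-0.06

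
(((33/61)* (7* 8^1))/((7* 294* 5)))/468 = 11/1748565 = 0.00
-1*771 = -771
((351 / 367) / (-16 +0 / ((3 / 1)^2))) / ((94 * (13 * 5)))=-27 / 2759840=-0.00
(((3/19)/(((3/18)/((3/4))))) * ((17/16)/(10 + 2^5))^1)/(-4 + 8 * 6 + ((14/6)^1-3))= 459/1106560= 0.00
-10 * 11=-110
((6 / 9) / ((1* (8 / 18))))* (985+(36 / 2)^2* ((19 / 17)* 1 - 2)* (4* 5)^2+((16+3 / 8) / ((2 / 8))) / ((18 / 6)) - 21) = -11563445 / 68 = -170050.66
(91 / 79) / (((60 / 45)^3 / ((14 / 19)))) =17199 / 48032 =0.36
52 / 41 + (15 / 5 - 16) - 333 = -14134 / 41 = -344.73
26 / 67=0.39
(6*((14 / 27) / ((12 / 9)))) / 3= 7 / 9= 0.78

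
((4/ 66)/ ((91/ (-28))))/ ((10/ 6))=-8/ 715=-0.01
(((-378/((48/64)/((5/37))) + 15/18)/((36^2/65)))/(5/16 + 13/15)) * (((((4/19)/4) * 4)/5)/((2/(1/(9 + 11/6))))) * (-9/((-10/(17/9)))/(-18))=50779/96689214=0.00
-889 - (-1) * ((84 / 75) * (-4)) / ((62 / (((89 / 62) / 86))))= -918404921 / 1033075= -889.00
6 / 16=3 / 8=0.38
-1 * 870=-870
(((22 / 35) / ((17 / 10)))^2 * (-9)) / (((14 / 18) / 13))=-20.57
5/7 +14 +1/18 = 1861/126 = 14.77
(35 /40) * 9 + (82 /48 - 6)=43 /12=3.58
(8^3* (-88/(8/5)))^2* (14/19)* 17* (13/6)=1226748723200/57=21521907424.56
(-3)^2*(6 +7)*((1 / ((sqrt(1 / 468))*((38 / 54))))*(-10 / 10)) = -18954*sqrt(13) / 19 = -3596.82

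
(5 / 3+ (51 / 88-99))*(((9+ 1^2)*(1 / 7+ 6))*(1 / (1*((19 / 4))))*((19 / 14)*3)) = -784535 / 154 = -5094.38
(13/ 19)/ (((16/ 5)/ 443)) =28795/ 304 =94.72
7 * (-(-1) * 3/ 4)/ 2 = 21/ 8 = 2.62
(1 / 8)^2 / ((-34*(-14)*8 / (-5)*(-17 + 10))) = 5 / 1705984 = 0.00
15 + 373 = 388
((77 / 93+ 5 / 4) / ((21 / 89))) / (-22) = -68797 / 171864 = -0.40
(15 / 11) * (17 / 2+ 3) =345 / 22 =15.68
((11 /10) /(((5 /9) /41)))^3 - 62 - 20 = 66863727379 /125000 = 534909.82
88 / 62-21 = -607 / 31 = -19.58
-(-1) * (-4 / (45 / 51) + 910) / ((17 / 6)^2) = 162984 / 1445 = 112.79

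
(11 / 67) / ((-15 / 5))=-11 / 201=-0.05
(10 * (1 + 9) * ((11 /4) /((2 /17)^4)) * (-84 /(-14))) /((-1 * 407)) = -6264075 /296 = -21162.42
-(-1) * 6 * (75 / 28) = 225 / 14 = 16.07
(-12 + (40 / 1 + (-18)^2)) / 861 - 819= -704807 / 861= -818.59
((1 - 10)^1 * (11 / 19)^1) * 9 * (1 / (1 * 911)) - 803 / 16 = -50.24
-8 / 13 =-0.62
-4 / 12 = -1 / 3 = -0.33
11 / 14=0.79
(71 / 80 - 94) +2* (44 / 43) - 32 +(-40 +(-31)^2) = 2744893 / 3440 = 797.93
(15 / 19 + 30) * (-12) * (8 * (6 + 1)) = -393120 / 19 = -20690.53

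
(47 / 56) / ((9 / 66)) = 517 / 84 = 6.15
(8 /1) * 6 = 48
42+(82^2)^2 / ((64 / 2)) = 2825845 / 2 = 1412922.50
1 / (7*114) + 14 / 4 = 1397 / 399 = 3.50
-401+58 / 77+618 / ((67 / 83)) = 1884765 / 5159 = 365.34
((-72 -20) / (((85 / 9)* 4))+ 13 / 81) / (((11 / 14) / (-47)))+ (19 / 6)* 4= 11264906 / 75735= 148.74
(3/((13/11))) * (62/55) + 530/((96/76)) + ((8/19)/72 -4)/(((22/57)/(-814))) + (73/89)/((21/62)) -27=8821.53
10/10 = 1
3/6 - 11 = -21/2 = -10.50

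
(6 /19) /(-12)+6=227 /38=5.97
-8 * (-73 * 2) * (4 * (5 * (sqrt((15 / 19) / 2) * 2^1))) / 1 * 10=233600 * sqrt(570) / 19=293532.82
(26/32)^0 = 1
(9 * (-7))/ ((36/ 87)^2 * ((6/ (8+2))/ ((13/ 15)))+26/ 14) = -4821453/ 151201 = -31.89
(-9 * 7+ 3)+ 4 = -56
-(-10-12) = 22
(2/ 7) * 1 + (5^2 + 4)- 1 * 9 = 142/ 7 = 20.29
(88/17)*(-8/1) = -704/17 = -41.41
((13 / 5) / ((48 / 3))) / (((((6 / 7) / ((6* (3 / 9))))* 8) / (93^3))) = 24398829 / 640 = 38123.17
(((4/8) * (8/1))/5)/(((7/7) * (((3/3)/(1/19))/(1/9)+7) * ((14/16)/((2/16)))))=2/3115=0.00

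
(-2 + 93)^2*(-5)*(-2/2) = 41405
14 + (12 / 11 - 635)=-6819 / 11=-619.91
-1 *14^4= -38416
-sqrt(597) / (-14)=sqrt(597) / 14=1.75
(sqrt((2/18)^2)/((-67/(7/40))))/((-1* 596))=7/14375520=0.00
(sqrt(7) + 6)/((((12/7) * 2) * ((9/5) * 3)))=35 * sqrt(7)/648 + 35/108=0.47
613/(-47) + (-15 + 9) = -895/47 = -19.04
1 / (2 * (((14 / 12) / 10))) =30 / 7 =4.29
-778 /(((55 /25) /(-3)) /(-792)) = -840240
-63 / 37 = -1.70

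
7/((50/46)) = 161/25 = 6.44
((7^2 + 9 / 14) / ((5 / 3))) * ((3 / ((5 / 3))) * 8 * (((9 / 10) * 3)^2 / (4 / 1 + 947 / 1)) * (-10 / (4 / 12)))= -5471874 / 55475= -98.64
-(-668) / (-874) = -334 / 437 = -0.76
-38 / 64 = -19 / 32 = -0.59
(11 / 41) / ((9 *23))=11 / 8487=0.00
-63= -63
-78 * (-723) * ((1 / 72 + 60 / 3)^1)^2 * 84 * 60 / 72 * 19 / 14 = 2145949383.45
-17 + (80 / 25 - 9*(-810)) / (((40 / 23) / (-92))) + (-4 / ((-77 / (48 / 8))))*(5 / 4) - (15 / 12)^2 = -385828.45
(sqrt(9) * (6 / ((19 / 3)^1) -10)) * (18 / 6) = -1548 / 19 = -81.47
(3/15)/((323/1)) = 1/1615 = 0.00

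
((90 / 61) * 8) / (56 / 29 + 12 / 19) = 99180 / 21533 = 4.61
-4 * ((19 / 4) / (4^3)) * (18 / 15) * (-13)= 741 / 160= 4.63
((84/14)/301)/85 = 0.00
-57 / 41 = -1.39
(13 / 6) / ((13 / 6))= 1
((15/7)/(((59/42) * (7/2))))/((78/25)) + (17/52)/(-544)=95587/687232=0.14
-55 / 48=-1.15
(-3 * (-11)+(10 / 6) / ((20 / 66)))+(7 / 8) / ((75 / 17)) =23219 / 600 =38.70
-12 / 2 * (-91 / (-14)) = -39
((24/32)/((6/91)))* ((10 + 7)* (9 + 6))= 23205/8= 2900.62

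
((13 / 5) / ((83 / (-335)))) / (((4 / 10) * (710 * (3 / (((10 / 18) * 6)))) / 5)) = -21775 / 106074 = -0.21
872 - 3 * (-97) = 1163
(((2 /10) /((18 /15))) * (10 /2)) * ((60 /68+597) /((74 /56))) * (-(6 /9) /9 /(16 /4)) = -118580 /16983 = -6.98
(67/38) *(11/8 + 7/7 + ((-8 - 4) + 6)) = -1943/304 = -6.39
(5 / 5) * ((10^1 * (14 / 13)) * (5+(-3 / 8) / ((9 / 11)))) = 3815 / 78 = 48.91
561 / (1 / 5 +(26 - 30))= -2805 / 19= -147.63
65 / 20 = 3.25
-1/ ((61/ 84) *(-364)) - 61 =-48370/ 793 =-61.00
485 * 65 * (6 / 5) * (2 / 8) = 18915 / 2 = 9457.50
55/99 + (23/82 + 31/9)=351/82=4.28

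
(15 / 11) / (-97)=-15 / 1067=-0.01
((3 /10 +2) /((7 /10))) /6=23 /42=0.55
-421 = -421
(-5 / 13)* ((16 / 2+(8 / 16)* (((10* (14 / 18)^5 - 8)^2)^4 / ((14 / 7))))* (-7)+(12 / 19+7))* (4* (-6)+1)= -281306911704116267458035415801598091472380650965 / 36508780865343443059072552920976674507447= -7705185.03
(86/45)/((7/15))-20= -334/21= -15.90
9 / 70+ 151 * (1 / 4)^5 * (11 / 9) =0.31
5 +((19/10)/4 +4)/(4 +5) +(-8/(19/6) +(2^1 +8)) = 88721/6840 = 12.97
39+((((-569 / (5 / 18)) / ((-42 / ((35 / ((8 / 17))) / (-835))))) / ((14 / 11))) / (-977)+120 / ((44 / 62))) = 209147243859 / 1005059440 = 208.09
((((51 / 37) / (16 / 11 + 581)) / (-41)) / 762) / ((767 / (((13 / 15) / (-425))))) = 11 / 54620704925250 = 0.00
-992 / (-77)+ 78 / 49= 7802 / 539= 14.47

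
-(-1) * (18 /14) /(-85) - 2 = -1199 /595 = -2.02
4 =4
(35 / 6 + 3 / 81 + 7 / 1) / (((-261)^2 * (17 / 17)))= 695 / 3678534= 0.00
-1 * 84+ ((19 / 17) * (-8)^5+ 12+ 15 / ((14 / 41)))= -8722969 / 238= -36651.13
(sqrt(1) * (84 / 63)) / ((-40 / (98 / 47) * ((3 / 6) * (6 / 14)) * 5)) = -686 / 10575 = -0.06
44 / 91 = 0.48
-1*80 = -80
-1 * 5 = -5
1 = 1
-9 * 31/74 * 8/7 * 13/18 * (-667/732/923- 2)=41910109/6730374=6.23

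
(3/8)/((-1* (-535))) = 3/4280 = 0.00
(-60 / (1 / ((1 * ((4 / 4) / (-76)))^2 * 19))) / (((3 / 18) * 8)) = -45 / 304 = -0.15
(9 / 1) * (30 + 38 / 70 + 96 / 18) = 11301 / 35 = 322.89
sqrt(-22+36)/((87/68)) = 68 *sqrt(14)/87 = 2.92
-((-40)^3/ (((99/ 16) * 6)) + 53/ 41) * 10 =209762590/ 12177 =17226.13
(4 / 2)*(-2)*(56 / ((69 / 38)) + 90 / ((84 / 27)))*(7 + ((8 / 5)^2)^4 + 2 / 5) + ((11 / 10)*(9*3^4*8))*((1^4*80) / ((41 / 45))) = 1421402676621002 / 2578515625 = 551248.42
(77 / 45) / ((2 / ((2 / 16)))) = 77 / 720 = 0.11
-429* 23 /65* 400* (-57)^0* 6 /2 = -182160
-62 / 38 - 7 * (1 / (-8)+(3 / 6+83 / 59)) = -126485 / 8968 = -14.10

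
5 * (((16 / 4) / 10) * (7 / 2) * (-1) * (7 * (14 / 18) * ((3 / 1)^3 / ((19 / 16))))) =-16464 / 19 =-866.53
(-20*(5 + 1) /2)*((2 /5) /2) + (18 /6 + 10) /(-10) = -133 /10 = -13.30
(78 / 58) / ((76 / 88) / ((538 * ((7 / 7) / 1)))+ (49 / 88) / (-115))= -3217240 / 7743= -415.50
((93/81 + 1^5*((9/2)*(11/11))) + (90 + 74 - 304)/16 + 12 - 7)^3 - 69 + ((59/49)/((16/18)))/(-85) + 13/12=-320540025359/5246700480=-61.09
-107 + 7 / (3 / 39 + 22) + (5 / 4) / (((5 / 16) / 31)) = 710 / 41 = 17.32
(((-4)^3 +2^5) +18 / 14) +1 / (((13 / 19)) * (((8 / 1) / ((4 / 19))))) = -5583 / 182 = -30.68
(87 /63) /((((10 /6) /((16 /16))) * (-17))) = -29 /595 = -0.05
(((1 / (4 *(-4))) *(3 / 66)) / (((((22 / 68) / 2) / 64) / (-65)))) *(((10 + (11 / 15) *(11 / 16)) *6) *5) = 2785705 / 121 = 23022.36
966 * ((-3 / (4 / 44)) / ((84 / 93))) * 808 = -28517148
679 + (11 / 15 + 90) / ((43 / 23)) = 469258 / 645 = 727.53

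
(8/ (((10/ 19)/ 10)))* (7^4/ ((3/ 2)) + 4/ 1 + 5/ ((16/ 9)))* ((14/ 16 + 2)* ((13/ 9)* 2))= 438340279/ 216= 2029353.14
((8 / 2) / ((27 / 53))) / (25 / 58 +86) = 12296 / 135351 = 0.09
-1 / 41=-0.02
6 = 6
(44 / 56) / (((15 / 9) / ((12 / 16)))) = 99 / 280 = 0.35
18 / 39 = 6 / 13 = 0.46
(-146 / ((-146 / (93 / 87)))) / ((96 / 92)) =713 / 696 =1.02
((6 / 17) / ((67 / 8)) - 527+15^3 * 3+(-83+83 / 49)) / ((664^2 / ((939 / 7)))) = 249369551103 / 86123963296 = 2.90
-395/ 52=-7.60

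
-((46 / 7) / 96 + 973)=-326951 / 336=-973.07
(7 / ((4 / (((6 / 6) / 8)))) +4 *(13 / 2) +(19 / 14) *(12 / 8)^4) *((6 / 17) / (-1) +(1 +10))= 19729 / 56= 352.30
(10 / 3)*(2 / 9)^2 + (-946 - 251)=-290831 / 243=-1196.84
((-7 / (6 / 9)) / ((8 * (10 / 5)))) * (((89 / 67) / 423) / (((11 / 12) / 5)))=-0.01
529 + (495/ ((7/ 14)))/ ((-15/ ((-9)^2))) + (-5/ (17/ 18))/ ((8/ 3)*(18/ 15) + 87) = -36932389/ 7667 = -4817.06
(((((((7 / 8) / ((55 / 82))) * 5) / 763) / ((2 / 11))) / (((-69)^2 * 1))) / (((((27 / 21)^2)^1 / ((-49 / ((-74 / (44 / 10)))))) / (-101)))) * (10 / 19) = -109367951 / 118202051628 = -0.00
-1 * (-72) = 72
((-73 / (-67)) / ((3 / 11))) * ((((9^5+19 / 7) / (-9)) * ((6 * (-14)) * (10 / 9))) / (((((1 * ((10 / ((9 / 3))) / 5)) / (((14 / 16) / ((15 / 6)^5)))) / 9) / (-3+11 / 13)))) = -1040931495296 / 1633125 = -637386.30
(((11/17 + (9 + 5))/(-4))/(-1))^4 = 3844124001/21381376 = 179.79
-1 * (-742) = 742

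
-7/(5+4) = -7/9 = -0.78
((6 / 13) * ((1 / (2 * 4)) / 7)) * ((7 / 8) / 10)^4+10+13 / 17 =389775377493 / 36208640000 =10.76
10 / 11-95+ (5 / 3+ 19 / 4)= -11573 / 132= -87.67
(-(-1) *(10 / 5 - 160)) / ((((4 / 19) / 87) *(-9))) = 43529 / 6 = 7254.83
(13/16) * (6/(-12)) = -13/32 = -0.41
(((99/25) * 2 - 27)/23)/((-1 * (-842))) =-477/484150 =-0.00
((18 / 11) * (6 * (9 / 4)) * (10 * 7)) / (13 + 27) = 1701 / 44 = 38.66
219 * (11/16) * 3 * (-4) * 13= -93951/4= -23487.75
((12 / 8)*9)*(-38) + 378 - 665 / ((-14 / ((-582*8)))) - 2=-221297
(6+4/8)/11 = 13/22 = 0.59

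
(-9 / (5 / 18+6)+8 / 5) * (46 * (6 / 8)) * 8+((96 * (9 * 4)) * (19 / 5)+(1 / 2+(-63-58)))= 14755787 / 1130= 13058.22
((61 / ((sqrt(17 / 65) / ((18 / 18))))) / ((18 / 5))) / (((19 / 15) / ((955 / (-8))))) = -1456375 * sqrt(1105) / 15504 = -3122.56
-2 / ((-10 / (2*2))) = 4 / 5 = 0.80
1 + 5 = 6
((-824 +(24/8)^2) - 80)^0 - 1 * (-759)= 760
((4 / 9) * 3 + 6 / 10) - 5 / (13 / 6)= -73 / 195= -0.37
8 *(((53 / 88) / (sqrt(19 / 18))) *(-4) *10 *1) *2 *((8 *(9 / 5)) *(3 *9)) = -4945536 *sqrt(38) / 209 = -145867.61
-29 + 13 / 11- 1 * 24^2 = -6642 / 11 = -603.82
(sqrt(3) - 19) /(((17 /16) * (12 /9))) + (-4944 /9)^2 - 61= 301693.92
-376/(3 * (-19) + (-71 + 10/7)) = 1316/443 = 2.97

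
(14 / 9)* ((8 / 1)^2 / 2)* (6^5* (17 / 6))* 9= 9870336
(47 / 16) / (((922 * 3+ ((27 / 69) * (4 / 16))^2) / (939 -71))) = 21581084 / 23411505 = 0.92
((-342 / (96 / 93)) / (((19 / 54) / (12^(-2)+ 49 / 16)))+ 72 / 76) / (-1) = 3513411 / 1216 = 2889.32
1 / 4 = 0.25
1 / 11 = 0.09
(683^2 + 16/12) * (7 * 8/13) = 78370376/39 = 2009496.82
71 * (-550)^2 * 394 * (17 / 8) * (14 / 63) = 35964073750 / 9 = 3996008194.44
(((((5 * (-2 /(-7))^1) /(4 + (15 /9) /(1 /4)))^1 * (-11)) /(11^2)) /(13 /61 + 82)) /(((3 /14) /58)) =-1769 /44132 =-0.04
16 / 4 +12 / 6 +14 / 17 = 116 / 17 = 6.82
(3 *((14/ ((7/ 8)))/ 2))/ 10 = 2.40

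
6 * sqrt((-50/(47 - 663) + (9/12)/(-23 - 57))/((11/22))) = 3 * sqrt(1362130)/1540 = 2.27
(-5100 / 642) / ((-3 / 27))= 7650 / 107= 71.50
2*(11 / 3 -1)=16 / 3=5.33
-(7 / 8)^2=-49 / 64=-0.77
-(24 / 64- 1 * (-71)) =-71.38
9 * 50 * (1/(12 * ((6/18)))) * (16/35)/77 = 360/539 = 0.67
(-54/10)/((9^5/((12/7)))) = -4/25515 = -0.00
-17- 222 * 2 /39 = -369 /13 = -28.38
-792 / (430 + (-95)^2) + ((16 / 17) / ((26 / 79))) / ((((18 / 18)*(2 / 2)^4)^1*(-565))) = -20973728 / 236119715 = -0.09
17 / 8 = 2.12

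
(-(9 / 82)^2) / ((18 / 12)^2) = -9 / 1681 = -0.01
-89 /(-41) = 89 /41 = 2.17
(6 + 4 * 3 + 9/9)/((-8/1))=-19/8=-2.38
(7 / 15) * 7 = 49 / 15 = 3.27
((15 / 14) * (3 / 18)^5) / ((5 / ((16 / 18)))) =1 / 40824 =0.00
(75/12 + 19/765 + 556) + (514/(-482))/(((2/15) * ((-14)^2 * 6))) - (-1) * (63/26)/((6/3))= 1058805211843/1879048080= 563.48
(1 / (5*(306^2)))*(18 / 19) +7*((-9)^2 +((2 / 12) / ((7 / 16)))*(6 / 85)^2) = 1401061487 / 2470950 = 567.01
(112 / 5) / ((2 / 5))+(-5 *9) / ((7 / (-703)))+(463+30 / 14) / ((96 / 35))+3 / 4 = 99658 / 21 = 4745.62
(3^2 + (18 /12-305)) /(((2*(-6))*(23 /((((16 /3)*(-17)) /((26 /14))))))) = -140182 /2691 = -52.09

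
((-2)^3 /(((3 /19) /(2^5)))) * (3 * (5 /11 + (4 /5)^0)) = -77824 /11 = -7074.91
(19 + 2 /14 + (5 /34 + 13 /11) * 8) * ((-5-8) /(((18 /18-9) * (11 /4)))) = 253331 /14399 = 17.59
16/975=0.02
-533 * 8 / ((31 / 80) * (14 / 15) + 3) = -2558400 / 2017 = -1268.42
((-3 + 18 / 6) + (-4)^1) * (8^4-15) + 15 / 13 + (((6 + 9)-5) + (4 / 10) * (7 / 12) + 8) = -6358799 / 390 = -16304.61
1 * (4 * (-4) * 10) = -160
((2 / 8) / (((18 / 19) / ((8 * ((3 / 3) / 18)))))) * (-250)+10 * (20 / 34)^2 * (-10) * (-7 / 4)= 731125 / 23409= 31.23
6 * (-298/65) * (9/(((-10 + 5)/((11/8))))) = 44253/650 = 68.08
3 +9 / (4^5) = 3081 / 1024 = 3.01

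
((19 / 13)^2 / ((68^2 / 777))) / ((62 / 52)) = 280497 / 931736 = 0.30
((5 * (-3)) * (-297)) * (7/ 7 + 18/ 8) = 57915/ 4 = 14478.75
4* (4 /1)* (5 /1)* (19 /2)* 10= 7600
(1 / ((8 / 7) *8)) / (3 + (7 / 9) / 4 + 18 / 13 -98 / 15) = -4095 / 73168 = -0.06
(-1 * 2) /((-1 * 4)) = 1 /2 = 0.50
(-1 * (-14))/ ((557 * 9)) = 14/ 5013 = 0.00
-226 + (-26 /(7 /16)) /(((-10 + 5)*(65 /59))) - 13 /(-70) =-215.03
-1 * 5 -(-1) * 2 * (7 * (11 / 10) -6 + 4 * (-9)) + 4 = -348 / 5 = -69.60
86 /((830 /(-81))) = -8.39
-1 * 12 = -12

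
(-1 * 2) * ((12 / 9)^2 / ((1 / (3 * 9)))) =-96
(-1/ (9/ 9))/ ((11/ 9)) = -9/ 11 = -0.82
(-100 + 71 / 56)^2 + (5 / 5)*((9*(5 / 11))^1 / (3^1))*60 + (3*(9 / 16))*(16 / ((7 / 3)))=9841.43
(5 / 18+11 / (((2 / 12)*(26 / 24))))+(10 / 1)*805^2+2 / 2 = 1516393055 / 234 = 6480312.20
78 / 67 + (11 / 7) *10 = 7916 / 469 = 16.88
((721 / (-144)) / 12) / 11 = -0.04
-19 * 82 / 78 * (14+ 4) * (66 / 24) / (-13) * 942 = 12107997 / 169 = 71644.95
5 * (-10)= -50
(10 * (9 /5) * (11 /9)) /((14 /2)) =22 /7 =3.14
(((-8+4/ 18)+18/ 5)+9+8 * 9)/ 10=3457/ 450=7.68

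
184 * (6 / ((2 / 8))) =4416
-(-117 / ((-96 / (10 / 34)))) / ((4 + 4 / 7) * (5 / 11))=-3003 / 17408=-0.17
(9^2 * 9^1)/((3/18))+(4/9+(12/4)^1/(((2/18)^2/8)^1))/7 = 41866/9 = 4651.78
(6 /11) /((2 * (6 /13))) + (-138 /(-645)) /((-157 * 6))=1315939 /2227830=0.59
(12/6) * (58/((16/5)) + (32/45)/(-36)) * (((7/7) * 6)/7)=58661/1890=31.04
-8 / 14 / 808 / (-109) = 1 / 154126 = 0.00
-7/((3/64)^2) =-3185.78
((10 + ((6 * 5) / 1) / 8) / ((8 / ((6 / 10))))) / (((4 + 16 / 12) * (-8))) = -0.02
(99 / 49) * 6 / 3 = 198 / 49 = 4.04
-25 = -25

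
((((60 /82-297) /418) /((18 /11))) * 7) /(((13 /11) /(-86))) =13406239 /60762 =220.64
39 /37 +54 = 2037 /37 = 55.05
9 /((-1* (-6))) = 3 /2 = 1.50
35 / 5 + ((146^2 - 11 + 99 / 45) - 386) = 104641 / 5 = 20928.20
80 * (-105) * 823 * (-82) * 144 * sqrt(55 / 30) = 13605177600 * sqrt(66) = 110528985324.29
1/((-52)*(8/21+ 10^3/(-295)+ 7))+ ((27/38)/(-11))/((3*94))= -6374631/1262943110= -0.01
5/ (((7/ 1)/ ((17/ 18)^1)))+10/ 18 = 155/ 126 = 1.23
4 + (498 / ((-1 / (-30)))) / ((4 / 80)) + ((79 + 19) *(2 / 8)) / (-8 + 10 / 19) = 84859405 / 284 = 298800.72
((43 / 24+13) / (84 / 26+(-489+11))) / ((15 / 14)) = -6461 / 222192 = -0.03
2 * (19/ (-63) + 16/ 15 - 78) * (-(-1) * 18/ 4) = -24329/ 35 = -695.11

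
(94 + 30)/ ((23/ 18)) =2232/ 23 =97.04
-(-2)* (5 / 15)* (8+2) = 20 / 3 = 6.67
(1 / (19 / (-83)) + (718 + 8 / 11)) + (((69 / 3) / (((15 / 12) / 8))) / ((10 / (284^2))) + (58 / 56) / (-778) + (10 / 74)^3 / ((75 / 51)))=1187970.68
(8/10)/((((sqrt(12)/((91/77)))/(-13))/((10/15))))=-676 * sqrt(3)/495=-2.37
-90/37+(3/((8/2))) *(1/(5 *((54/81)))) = -3267/1480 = -2.21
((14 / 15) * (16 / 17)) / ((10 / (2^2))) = 448 / 1275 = 0.35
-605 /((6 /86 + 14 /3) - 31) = 645 /28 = 23.04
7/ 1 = 7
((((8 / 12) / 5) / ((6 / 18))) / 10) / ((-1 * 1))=-1 / 25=-0.04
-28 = -28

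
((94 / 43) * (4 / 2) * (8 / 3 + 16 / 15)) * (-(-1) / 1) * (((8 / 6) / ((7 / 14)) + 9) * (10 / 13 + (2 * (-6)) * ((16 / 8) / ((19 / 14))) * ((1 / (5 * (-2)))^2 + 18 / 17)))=-140273998144 / 40625325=-3452.87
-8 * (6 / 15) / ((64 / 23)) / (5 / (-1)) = 23 / 100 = 0.23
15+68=83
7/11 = 0.64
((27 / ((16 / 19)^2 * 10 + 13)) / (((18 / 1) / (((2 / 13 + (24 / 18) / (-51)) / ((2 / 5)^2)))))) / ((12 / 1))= 1146175 / 230819472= 0.00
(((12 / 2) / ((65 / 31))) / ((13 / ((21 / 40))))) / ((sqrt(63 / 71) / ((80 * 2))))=744 * sqrt(497) / 845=19.63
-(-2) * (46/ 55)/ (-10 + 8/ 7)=-322/ 1705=-0.19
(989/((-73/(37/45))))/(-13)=36593/42705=0.86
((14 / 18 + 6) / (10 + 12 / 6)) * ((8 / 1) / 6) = 61 / 81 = 0.75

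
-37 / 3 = -12.33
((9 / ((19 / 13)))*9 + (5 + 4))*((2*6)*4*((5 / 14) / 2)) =73440 / 133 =552.18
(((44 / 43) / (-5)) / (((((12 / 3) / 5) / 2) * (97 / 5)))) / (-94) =55 / 196037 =0.00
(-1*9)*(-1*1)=9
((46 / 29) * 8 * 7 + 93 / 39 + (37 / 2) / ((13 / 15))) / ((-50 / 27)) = -2291463 / 37700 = -60.78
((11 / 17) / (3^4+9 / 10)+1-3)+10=111494 / 13923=8.01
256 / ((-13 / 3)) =-768 / 13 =-59.08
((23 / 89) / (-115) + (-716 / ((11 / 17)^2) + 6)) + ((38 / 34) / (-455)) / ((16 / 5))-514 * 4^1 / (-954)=-1081992671937539 / 635731976880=-1701.96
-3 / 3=-1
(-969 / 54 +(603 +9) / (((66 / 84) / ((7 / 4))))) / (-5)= -266339 / 990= -269.03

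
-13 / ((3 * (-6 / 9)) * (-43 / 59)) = -767 / 86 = -8.92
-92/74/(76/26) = -299/703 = -0.43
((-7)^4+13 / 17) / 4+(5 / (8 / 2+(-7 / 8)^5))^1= 467658107 / 777002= 601.88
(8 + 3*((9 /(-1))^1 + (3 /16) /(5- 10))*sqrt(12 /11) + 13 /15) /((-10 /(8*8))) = -4256 /75 + 8676*sqrt(33) /275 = 124.49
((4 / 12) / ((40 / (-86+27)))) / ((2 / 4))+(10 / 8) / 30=-113 / 120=-0.94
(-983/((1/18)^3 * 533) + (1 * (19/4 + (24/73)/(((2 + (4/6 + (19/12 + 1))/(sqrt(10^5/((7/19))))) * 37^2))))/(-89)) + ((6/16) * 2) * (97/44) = -363700167034639280469615/33819274506965620816 + 41600 * sqrt(1330)/360515888911027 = -10754.23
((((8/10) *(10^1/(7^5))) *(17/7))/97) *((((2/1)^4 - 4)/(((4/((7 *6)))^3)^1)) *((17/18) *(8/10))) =20808/166355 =0.13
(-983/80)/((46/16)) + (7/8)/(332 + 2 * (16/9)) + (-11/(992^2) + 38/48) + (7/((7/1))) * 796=40628408400491/51264814080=792.52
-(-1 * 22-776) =798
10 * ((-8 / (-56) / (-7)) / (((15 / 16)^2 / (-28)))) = 2048 / 315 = 6.50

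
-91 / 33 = -2.76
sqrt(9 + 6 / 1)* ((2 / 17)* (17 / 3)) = 2* sqrt(15) / 3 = 2.58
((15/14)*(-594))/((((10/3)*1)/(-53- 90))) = 382239/14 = 27302.79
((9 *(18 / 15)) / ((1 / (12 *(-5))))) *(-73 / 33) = 15768 / 11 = 1433.45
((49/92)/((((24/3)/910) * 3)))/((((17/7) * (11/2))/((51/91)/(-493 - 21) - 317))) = -25429006435/53057136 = -479.28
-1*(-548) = 548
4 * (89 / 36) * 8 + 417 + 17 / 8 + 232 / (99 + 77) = 395647 / 792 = 499.55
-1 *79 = -79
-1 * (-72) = 72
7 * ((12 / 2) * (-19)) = -798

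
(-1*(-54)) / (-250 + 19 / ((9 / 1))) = -0.22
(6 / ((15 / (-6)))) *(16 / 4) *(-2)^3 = 384 / 5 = 76.80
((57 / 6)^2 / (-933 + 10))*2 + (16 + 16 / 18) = 277343 / 16614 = 16.69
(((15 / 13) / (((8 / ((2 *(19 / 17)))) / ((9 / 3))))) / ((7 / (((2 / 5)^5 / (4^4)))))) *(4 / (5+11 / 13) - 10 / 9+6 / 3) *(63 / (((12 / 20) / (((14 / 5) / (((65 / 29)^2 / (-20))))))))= -4750809 / 466862500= -0.01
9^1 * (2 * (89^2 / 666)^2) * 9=62742241 / 2738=22915.35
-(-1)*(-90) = -90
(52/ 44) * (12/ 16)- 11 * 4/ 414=7105/ 9108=0.78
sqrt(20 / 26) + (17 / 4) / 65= 17 / 260 + sqrt(130) / 13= 0.94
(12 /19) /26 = 6 /247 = 0.02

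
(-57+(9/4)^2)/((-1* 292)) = 831/4672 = 0.18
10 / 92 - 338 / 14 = -7739 / 322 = -24.03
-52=-52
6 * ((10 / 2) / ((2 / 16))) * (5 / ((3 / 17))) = 6800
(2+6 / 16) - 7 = -4.62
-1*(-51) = 51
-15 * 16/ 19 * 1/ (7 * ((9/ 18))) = -480/ 133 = -3.61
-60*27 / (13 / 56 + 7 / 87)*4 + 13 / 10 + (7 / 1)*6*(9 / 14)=-315274591 / 15230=-20700.89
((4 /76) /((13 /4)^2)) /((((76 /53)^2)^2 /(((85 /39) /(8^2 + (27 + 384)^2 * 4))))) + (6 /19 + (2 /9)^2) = 1739744741468959687 /4764176386568524224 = 0.37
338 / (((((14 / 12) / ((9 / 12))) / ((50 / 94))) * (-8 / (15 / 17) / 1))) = -570375 / 44744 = -12.75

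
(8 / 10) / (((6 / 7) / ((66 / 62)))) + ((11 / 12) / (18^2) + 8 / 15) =184373 / 120528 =1.53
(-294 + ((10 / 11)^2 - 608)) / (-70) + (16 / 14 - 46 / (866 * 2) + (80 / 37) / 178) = 169107965153 / 12077110430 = 14.00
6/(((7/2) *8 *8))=3/112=0.03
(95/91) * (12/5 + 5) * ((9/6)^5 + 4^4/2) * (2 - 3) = -3050317/2912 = -1047.50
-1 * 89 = -89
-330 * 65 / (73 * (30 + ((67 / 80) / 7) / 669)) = -618156000 / 63112807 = -9.79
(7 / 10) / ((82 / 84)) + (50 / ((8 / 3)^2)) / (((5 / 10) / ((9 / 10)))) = 87729 / 6560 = 13.37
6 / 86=3 / 43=0.07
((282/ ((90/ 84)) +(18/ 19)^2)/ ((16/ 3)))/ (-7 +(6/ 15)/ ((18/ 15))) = -536283/ 72200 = -7.43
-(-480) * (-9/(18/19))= -4560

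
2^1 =2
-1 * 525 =-525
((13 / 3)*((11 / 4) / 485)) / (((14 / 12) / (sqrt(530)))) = 143*sqrt(530) / 6790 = 0.48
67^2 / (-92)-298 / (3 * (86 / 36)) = -357523 / 3956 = -90.37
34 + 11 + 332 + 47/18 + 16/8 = 6869/18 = 381.61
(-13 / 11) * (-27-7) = 442 / 11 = 40.18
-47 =-47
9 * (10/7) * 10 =900/7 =128.57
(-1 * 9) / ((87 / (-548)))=1644 / 29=56.69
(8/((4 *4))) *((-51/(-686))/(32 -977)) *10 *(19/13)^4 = -2215457/1234349298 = -0.00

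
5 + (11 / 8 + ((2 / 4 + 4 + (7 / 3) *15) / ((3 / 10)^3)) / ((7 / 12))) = 1267213 / 504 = 2514.31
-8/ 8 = -1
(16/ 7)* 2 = 32/ 7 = 4.57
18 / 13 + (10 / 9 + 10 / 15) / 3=694 / 351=1.98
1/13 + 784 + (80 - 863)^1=14/13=1.08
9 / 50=0.18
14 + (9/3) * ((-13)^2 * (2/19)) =1280/19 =67.37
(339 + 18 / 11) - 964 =-6857 / 11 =-623.36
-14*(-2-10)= 168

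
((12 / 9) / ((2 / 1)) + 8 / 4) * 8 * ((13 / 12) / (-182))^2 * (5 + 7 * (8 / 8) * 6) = 47 / 1323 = 0.04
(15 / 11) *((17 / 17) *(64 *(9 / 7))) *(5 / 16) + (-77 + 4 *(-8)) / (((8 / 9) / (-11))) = 852507 / 616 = 1383.94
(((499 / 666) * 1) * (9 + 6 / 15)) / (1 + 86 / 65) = 304889 / 100566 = 3.03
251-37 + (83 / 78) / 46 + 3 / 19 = 214.18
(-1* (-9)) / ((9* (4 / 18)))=9 / 2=4.50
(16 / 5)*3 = 48 / 5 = 9.60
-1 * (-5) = 5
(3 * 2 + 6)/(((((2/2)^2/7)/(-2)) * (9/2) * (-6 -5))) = 112/33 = 3.39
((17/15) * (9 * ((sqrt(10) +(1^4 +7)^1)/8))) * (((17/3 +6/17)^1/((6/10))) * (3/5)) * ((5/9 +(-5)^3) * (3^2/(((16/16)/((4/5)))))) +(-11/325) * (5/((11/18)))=-3575954/65-34384 * sqrt(10)/5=-76761.03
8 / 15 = 0.53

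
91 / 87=1.05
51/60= 17/20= 0.85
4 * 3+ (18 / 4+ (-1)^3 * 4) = 25 / 2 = 12.50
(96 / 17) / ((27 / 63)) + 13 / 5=1341 / 85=15.78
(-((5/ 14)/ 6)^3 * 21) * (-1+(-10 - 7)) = 125/ 1568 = 0.08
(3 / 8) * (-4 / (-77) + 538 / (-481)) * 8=-118506 / 37037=-3.20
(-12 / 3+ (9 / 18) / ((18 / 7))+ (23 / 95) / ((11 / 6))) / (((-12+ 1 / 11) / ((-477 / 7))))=-7324441 / 348460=-21.02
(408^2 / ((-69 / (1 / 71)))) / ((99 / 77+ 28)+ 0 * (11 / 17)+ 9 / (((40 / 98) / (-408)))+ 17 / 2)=3884160 / 1024059199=0.00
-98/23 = -4.26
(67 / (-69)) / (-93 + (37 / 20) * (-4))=335 / 34638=0.01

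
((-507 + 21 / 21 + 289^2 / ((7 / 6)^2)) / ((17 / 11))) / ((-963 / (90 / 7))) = -328015820 / 623917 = -525.74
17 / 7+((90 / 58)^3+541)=93413631 / 170723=547.16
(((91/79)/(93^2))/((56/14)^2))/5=91/54661680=0.00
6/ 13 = 0.46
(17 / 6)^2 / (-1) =-289 / 36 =-8.03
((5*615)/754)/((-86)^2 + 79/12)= 18450/33489287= 0.00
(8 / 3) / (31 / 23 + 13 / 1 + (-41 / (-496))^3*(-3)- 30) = -22452404224 / 131800117527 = -0.17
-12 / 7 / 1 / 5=-12 / 35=-0.34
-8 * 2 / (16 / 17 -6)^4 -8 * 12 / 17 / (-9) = 0.60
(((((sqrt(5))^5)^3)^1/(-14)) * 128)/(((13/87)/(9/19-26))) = 210975000000 * sqrt(5)/1729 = 272848144.33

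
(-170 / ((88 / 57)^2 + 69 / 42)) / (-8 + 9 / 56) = 433026720 / 80399777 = 5.39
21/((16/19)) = 399/16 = 24.94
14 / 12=7 / 6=1.17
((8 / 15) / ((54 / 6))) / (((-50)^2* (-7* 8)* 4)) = -1 / 9450000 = -0.00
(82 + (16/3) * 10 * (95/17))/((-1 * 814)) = -881/1887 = -0.47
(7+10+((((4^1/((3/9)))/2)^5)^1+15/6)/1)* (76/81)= 197486/27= 7314.30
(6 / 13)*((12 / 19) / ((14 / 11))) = 396 / 1729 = 0.23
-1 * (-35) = 35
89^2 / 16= 7921 / 16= 495.06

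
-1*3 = -3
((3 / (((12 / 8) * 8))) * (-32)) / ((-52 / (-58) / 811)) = -94076 / 13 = -7236.62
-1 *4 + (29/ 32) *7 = 75/ 32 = 2.34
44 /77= 4 /7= 0.57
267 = 267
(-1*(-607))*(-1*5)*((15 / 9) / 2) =-15175 / 6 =-2529.17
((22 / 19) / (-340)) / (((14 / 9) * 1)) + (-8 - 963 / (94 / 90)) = -1976616073 / 2125340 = -930.02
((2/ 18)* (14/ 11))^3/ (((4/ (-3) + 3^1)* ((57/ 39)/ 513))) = 35672/ 59895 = 0.60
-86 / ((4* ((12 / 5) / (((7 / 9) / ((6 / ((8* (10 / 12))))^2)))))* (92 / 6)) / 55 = -0.01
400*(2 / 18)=400 / 9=44.44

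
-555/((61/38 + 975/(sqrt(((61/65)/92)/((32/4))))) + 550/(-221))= -16961600162000 *sqrt(182390)/356376971679340531 - 234369746390/356376971679340531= -0.02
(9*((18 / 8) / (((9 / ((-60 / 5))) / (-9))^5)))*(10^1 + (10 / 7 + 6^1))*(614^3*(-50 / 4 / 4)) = -444678593737075200 / 7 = -63525513391010742.86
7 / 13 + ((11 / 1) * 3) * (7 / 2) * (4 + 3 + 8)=45059 / 26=1733.04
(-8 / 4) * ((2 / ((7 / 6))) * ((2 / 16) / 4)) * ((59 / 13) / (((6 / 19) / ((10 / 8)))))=-5605 / 2912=-1.92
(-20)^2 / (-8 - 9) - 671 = -11807 / 17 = -694.53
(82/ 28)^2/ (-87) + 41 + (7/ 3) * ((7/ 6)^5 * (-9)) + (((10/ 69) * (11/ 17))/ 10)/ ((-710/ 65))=-458971922389/ 102250203552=-4.49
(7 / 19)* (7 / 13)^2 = 343 / 3211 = 0.11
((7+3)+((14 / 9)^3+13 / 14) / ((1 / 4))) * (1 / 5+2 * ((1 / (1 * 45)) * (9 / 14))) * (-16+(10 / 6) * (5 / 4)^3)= -44907344 / 535815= -83.81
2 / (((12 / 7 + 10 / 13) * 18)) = 91 / 2034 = 0.04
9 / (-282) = -3 / 94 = -0.03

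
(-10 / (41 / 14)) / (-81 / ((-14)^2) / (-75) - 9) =686000 / 1806993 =0.38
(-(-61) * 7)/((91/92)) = 5612/13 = 431.69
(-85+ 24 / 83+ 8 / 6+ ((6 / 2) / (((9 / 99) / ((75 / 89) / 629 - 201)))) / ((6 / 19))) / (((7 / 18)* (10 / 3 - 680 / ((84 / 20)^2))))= 55556105039946 / 36079474595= 1539.83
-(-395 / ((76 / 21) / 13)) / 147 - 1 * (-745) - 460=156755 / 532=294.65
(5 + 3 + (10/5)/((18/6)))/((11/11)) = 26/3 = 8.67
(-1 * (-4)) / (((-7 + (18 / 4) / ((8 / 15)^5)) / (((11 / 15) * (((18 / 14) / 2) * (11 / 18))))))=0.01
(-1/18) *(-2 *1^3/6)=1/54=0.02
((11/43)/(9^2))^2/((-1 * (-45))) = 121/545908005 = 0.00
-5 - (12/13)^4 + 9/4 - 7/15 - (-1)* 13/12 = -1224992/428415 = -2.86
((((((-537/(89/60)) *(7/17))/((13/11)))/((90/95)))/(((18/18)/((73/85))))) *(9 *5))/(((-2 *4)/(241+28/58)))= 6024442412835/38787268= 155320.10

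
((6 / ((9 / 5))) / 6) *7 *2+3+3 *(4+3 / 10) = 2131 / 90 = 23.68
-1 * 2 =-2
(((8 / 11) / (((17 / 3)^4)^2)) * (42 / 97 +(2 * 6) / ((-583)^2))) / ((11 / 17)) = 749345036976 / 1636954709604784889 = 0.00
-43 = -43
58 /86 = 29 /43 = 0.67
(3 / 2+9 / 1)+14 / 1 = 49 / 2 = 24.50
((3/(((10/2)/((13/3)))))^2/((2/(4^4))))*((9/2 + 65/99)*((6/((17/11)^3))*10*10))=10689755648/14739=725270.08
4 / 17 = 0.24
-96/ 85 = -1.13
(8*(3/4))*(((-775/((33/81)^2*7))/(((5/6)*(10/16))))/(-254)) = 3254256/107569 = 30.25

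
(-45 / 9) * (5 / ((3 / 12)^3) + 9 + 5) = -1670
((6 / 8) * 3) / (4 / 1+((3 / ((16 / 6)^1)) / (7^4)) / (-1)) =43218 / 76823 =0.56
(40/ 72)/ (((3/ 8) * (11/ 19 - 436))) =-0.00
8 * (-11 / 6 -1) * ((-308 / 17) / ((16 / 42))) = 1078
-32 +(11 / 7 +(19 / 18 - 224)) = -31925 / 126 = -253.37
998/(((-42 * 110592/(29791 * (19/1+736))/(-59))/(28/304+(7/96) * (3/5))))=38736.29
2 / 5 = 0.40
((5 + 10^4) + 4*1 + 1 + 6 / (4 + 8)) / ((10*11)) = 20021 / 220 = 91.00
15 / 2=7.50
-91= -91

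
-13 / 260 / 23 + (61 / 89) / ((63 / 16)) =443353 / 2579220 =0.17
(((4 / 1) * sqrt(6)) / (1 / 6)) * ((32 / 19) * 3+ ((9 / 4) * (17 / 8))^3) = 213587073 * sqrt(6) / 77824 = 6722.60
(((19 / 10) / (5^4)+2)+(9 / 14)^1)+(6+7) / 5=114754 / 21875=5.25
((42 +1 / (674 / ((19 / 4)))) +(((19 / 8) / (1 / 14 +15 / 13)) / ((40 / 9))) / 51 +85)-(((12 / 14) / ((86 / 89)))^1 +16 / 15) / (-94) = 1102090849701311 / 8675395367520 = 127.04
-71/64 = -1.11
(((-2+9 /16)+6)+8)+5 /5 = 217 /16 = 13.56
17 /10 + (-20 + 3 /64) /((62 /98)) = -296001 /9920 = -29.84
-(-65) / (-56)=-65 / 56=-1.16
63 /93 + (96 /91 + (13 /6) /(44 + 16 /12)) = 1.78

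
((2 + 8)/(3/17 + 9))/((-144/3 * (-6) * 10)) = 17/44928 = 0.00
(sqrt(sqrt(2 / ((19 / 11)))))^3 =19^(1 / 4) *22^(3 / 4) / 19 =1.12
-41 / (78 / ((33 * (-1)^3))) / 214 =451 / 5564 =0.08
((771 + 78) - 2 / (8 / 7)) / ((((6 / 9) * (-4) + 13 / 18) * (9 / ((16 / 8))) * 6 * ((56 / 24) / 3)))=-10167 / 490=-20.75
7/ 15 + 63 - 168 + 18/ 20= -3109/ 30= -103.63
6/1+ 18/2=15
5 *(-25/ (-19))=125/ 19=6.58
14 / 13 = 1.08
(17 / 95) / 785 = 17 / 74575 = 0.00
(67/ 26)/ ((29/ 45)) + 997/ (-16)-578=-3838245/ 6032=-636.31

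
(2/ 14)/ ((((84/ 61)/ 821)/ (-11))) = -550891/ 588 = -936.89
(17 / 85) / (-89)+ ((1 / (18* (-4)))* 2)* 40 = -4459 / 4005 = -1.11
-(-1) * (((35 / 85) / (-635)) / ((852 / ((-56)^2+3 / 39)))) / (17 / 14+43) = -1997681 / 37005497490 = -0.00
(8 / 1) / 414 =4 / 207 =0.02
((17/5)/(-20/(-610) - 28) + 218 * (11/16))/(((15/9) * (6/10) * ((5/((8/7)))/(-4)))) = -2919764/21325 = -136.92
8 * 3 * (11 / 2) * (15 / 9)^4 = 27500 / 27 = 1018.52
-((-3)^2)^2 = -81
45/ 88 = 0.51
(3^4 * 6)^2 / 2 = 118098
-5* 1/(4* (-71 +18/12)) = 5/278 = 0.02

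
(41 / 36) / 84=41 / 3024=0.01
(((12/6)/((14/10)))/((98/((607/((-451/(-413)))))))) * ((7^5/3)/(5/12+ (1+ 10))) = 245677180/61787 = 3976.20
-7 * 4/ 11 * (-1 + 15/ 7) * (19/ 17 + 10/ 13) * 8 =-106752/ 2431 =-43.91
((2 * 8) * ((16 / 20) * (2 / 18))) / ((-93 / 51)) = -0.78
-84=-84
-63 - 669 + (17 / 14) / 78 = -799327 / 1092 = -731.98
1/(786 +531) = 1/1317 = 0.00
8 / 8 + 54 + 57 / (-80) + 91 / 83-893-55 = -5926971 / 6640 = -892.62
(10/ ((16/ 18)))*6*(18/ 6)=405/ 2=202.50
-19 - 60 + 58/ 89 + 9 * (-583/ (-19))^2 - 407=256657333/ 32129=7988.34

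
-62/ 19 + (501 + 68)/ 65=6781/ 1235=5.49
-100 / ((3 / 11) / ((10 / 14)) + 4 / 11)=-5500 / 41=-134.15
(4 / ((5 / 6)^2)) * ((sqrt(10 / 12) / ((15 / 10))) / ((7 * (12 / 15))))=4 * sqrt(30) / 35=0.63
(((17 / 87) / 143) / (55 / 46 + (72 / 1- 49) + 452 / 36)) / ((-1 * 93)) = -46 / 115058515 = -0.00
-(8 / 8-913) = 912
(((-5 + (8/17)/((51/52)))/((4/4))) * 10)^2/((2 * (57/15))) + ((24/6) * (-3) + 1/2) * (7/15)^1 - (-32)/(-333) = 1391799612791/5284373670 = 263.38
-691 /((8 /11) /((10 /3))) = -38005 /12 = -3167.08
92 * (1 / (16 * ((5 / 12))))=69 / 5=13.80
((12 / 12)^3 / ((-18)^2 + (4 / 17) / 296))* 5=6290 / 407593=0.02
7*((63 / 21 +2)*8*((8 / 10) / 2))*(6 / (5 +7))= 56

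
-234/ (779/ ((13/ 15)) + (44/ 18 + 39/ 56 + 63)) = -0.24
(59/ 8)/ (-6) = -59/ 48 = -1.23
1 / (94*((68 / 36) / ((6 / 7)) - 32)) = -0.00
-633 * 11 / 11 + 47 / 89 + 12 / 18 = -168692 / 267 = -631.81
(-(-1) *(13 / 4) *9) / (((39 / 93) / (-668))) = -46593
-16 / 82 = -8 / 41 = -0.20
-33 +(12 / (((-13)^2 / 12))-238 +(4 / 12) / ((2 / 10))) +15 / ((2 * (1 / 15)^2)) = 1438885 / 1014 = 1419.02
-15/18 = -5/6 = -0.83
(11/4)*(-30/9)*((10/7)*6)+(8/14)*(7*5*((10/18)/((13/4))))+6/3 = -59912/819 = -73.15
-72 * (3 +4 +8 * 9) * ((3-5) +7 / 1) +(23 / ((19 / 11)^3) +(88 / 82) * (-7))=-7998725799 / 281219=-28443.05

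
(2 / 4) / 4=1 / 8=0.12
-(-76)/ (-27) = -76/ 27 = -2.81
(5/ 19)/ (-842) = -5/ 15998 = -0.00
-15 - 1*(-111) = 96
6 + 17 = 23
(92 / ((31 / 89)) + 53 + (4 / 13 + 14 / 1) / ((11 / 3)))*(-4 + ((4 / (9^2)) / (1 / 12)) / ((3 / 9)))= -9487540 / 13299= -713.40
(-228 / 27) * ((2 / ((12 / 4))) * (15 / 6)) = -380 / 27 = -14.07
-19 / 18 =-1.06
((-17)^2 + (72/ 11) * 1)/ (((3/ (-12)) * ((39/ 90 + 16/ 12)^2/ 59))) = -22347.40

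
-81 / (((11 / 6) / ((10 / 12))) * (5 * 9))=-9 / 11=-0.82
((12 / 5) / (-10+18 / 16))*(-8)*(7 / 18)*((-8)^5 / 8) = -3670016 / 1065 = -3446.02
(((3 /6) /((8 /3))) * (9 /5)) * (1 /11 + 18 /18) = 81 /220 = 0.37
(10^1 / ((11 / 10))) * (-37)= -3700 / 11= -336.36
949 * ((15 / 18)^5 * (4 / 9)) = 2965625 / 17496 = 169.50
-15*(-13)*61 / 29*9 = 107055 / 29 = 3691.55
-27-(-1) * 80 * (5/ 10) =13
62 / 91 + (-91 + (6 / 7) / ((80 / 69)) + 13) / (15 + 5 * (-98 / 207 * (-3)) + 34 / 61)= -947172781 / 347150440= -2.73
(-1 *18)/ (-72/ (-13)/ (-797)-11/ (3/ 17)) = 559494/ 1937723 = 0.29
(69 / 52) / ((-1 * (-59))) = 69 / 3068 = 0.02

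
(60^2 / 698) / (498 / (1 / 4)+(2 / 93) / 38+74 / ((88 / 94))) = 69973200 / 28097935207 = 0.00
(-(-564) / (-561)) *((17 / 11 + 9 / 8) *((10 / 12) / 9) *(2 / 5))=-11045 / 111078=-0.10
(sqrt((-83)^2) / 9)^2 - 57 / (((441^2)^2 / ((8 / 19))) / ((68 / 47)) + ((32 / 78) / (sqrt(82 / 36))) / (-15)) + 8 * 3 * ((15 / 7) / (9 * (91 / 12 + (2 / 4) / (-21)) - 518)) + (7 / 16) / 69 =56735277964079806522483292988078128337460627 / 667934116009209938471828096899765627783056 - 52629258240 * sqrt(82) / 1778544406052880133177302582919993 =84.94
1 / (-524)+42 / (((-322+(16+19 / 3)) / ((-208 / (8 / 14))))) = 51.01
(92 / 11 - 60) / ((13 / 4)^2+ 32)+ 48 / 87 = -143696 / 217239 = -0.66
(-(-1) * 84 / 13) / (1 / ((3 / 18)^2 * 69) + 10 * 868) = 483 / 648869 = 0.00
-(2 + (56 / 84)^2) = -22 / 9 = -2.44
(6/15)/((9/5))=2/9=0.22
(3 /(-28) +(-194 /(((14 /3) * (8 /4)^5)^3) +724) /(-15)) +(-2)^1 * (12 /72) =-2189760747 /44957696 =-48.71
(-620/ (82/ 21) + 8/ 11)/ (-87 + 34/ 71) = 5061022/ 2770493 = 1.83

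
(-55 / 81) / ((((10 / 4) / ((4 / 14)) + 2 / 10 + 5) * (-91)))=1100 / 2056509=0.00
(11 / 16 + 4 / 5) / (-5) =-119 / 400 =-0.30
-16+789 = 773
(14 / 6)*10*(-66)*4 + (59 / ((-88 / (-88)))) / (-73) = -6160.81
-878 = -878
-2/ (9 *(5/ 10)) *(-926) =3704/ 9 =411.56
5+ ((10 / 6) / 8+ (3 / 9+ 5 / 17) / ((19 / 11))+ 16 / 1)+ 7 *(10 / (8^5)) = 114168873 / 5292032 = 21.57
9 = 9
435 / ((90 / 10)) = 145 / 3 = 48.33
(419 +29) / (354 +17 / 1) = 64 / 53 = 1.21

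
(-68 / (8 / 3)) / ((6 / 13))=-55.25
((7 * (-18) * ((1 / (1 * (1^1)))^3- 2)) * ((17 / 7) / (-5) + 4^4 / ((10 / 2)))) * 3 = 19170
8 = 8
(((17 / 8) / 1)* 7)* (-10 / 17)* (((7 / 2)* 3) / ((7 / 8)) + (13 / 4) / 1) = -2135 / 16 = -133.44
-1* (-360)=360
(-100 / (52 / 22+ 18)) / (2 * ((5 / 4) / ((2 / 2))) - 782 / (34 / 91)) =275 / 117068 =0.00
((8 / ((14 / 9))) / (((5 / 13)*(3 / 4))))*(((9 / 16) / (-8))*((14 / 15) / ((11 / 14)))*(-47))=38493 / 550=69.99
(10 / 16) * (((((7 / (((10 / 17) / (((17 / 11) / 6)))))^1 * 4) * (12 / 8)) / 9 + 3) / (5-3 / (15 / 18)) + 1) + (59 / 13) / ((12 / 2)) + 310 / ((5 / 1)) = 9460595 / 144144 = 65.63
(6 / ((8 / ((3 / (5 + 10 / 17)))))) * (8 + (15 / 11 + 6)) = 25857 / 4180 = 6.19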